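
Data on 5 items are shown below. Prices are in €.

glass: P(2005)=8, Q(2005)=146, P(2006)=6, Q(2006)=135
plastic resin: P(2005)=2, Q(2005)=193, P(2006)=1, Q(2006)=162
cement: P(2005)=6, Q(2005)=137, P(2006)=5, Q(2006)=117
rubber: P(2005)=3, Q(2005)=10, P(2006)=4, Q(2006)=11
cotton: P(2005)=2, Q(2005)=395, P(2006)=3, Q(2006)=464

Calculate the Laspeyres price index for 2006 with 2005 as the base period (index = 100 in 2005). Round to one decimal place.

93.2

Laspeyres price index uses base-period quantities as weights.
ΣP(2006)·Q(2005) = 6×146 + 1×193 + 5×137 + 4×10 + 3×395 = 876 + 193 + 685 + 40 + 1185 = 2979
ΣP(2005)·Q(2005) = 8×146 + 2×193 + 6×137 + 3×10 + 2×395 = 1168 + 386 + 822 + 30 + 790 = 3196
Index = 2979 / 3196 × 100 = 93.2103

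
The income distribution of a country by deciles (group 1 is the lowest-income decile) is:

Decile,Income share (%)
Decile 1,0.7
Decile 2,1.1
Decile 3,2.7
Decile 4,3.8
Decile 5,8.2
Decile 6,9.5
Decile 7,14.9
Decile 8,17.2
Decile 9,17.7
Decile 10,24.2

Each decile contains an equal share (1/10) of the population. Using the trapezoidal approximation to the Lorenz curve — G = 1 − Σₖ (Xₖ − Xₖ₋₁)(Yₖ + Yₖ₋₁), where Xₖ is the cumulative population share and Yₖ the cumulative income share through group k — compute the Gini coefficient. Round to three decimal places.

Cumulative income shares Yₖ: 0.0070, 0.0180, 0.0450, 0.0830, 0.1650, 0.2600, 0.4090, 0.5810, 0.7580, 1.0000
Σ (Xₖ−Xₖ₋₁)(Yₖ+Yₖ₋₁) = (1/10)(0.0070+0.0000) + (1/10)(0.0180+0.0070) + (1/10)(0.0450+0.0180) + (1/10)(0.0830+0.0450) + (1/10)(0.1650+0.0830) + (1/10)(0.2600+0.1650) + (1/10)(0.4090+0.2600) + (1/10)(0.5810+0.4090) + (1/10)(0.7580+0.5810) + (1/10)(1.0000+0.7580)
  = 0.0007 + 0.0025 + 0.0063 + 0.0128 + 0.0248 + 0.0425 + 0.0669 + 0.0990 + 0.1339 + 0.1758 = 0.5652
G = 1 − 0.5652 = 0.4348

0.435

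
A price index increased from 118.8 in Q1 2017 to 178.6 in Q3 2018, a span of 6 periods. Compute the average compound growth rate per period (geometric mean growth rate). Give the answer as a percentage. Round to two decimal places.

7.03%

Growth factor = (178.6/118.8)^(1/6) = (1.503367)^(1/6) = 1.070313
Growth rate = 1.070313 − 1 = 0.070313 = 7.0313%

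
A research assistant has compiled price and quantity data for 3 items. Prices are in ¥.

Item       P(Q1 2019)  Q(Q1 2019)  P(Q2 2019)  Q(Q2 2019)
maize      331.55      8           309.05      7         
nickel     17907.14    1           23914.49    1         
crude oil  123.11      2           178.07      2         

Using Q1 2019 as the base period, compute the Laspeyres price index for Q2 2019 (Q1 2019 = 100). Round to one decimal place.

128.5

Laspeyres price index uses base-period quantities as weights.
ΣP(Q2 2019)·Q(Q1 2019) = 309.05×8 + 23914.49×1 + 178.07×2 = 2472.4 + 23914.49 + 356.14 = 26743.03
ΣP(Q1 2019)·Q(Q1 2019) = 331.55×8 + 17907.14×1 + 123.11×2 = 2652.4 + 17907.14 + 246.22 = 20805.76
Index = 26743.03 / 20805.76 × 100 = 128.5367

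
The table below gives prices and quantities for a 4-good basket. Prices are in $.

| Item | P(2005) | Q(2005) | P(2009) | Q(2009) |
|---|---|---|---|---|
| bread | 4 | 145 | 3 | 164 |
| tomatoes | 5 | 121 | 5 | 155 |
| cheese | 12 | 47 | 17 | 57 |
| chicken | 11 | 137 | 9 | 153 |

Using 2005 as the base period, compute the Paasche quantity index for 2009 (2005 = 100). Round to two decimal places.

Paasche quantity index uses current-period prices as weights.
ΣP(2009)·Q(2009) = 3×164 + 5×155 + 17×57 + 9×153 = 492 + 775 + 969 + 1377 = 3613
ΣP(2009)·Q(2005) = 3×145 + 5×121 + 17×47 + 9×137 = 435 + 605 + 799 + 1233 = 3072
Index = 3613 / 3072 × 100 = 117.6107

117.61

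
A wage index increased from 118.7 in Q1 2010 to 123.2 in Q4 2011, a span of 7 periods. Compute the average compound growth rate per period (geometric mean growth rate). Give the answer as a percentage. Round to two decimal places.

0.53%

Growth factor = (123.2/118.7)^(1/7) = (1.037911)^(1/7) = 1.005330
Growth rate = 1.005330 − 1 = 0.005330 = 0.5330%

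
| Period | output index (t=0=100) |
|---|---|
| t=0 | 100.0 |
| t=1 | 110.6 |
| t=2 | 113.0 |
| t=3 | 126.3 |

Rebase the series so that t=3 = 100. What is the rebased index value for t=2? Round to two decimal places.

Rebased(t=2) = 113.0 / 126.3 × 100 = 89.4695

89.47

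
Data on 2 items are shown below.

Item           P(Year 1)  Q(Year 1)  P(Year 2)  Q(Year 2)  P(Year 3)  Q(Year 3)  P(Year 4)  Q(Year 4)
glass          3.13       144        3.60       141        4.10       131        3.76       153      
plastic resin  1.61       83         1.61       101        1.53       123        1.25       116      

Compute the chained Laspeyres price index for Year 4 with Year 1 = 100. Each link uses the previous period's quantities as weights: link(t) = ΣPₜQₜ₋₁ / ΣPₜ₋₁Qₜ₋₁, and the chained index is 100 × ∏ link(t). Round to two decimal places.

108.69

Link Year 1→Year 2:
ΣP(Year 2)Q(Year 1) = 3.60×144 + 1.61×83 = 518.4 + 133.63 = 652.03
ΣP(Year 1)Q(Year 1) = 3.13×144 + 1.61×83 = 450.72 + 133.63 = 584.35
link = 652.03/584.35 = 1.115821
Link Year 2→Year 3:
ΣP(Year 3)Q(Year 2) = 4.10×141 + 1.53×101 = 578.1 + 154.53 = 732.63
ΣP(Year 2)Q(Year 2) = 3.60×141 + 1.61×101 = 507.6 + 162.61 = 670.21
link = 732.63/670.21 = 1.093135
Link Year 3→Year 4:
ΣP(Year 4)Q(Year 3) = 3.76×131 + 1.25×123 = 492.56 + 153.75 = 646.31
ΣP(Year 3)Q(Year 3) = 4.10×131 + 1.53×123 = 537.1 + 188.19 = 725.29
link = 646.31/725.29 = 0.891106
Chained index = 100 × 1.115821 × 1.093135 × 0.891106 = 108.6920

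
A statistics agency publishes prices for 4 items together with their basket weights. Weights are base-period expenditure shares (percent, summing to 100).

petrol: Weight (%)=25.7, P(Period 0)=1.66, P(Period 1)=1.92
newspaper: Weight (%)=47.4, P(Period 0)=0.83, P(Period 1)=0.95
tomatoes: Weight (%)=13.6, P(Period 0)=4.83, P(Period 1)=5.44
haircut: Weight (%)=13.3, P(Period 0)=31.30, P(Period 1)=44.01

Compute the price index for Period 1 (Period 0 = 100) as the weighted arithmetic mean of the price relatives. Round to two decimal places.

petrol: 25.7 × (1.92/1.66) = 25.7 × 1.156627 = 29.7253
newspaper: 47.4 × (0.95/0.83) = 47.4 × 1.144578 = 54.2530
tomatoes: 13.6 × (5.44/4.83) = 13.6 × 1.126294 = 15.3176
haircut: 13.3 × (44.01/31.30) = 13.3 × 1.406070 = 18.7007
Index = Σ wᵢ·(p₁ᵢ/p₀ᵢ) = 29.7253 + 54.2530 + 15.3176 + 18.7007 = 117.9966

118.00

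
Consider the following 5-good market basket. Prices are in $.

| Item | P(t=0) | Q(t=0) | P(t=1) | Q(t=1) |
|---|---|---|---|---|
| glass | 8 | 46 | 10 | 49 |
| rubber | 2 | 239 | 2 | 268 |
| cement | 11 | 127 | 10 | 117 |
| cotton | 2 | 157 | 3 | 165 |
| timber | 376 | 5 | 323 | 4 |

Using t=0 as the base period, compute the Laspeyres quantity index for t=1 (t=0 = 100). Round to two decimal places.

91.26

Laspeyres quantity index uses base-period prices as weights.
ΣP(t=0)·Q(t=1) = 8×49 + 2×268 + 11×117 + 2×165 + 376×4 = 392 + 536 + 1287 + 330 + 1504 = 4049
ΣP(t=0)·Q(t=0) = 8×46 + 2×239 + 11×127 + 2×157 + 376×5 = 368 + 478 + 1397 + 314 + 1880 = 4437
Index = 4049 / 4437 × 100 = 91.2554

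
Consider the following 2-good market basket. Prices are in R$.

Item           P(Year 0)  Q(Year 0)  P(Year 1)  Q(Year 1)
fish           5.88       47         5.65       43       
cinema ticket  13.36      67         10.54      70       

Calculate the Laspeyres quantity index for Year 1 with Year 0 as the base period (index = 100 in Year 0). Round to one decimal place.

101.4

Laspeyres quantity index uses base-period prices as weights.
ΣP(Year 0)·Q(Year 1) = 5.88×43 + 13.36×70 = 252.84 + 935.2 = 1188.04
ΣP(Year 0)·Q(Year 0) = 5.88×47 + 13.36×67 = 276.36 + 895.12 = 1171.48
Index = 1188.04 / 1171.48 × 100 = 101.4136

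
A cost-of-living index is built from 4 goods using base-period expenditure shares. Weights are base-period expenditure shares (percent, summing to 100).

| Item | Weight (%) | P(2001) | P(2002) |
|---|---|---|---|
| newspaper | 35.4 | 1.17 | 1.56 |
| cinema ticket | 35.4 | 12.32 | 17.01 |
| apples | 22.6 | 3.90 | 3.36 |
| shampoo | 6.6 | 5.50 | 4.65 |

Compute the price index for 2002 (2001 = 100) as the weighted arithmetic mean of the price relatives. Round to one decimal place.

121.1

newspaper: 35.4 × (1.56/1.17) = 35.4 × 1.333333 = 47.2000
cinema ticket: 35.4 × (17.01/12.32) = 35.4 × 1.380682 = 48.8761
apples: 22.6 × (3.36/3.90) = 22.6 × 0.861538 = 19.4708
shampoo: 6.6 × (4.65/5.50) = 6.6 × 0.845455 = 5.5800
Index = Σ wᵢ·(p₁ᵢ/p₀ᵢ) = 47.2000 + 48.8761 + 19.4708 + 5.5800 = 121.1269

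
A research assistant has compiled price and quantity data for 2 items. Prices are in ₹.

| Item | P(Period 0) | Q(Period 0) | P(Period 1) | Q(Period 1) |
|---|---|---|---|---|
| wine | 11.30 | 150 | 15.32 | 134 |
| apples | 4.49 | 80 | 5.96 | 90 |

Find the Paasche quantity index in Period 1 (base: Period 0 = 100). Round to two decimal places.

Paasche quantity index uses current-period prices as weights.
ΣP(Period 1)·Q(Period 1) = 15.32×134 + 5.96×90 = 2052.88 + 536.4 = 2589.28
ΣP(Period 1)·Q(Period 0) = 15.32×150 + 5.96×80 = 2298 + 476.8 = 2774.8
Index = 2589.28 / 2774.8 × 100 = 93.3141

93.31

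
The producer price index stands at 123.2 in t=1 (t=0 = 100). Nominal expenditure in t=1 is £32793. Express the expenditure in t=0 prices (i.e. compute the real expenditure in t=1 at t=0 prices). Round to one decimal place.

Real = Nominal ÷ (Index/100) = 32793 ÷ (123.2/100)
     = 32793 ÷ 1.232 = 26617.6948

26617.7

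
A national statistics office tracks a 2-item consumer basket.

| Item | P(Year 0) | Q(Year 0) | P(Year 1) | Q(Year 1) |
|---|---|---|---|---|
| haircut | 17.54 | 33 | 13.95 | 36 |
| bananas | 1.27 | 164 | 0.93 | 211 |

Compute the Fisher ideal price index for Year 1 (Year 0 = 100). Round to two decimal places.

Laspeyres component (base-period weights):
ΣP(Year 1)Q(Year 0) = 13.95×33 + 0.93×164 = 460.35 + 152.52 = 612.87
ΣP(Year 0)Q(Year 0) = 17.54×33 + 1.27×164 = 578.82 + 208.28 = 787.1
L = 612.87 / 787.1 × 100 = 77.8643
Paasche component (current-period weights):
ΣP(Year 1)Q(Year 1) = 13.95×36 + 0.93×211 = 502.2 + 196.23 = 698.43
ΣP(Year 0)Q(Year 1) = 17.54×36 + 1.27×211 = 631.44 + 267.97 = 899.41
P = 698.43 / 899.41 × 100 = 77.6542
Fisher = √(L × P) = √(77.8643 × 77.6542) = 77.7592

77.76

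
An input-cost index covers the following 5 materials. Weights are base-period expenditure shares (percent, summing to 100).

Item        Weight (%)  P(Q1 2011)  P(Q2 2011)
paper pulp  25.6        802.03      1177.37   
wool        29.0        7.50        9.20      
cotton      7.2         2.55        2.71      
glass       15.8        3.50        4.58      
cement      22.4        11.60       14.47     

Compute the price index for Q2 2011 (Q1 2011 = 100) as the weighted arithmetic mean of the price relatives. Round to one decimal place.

129.4

paper pulp: 25.6 × (1177.37/802.03) = 25.6 × 1.467987 = 37.5805
wool: 29.0 × (9.20/7.50) = 29.0 × 1.226667 = 35.5733
cotton: 7.2 × (2.71/2.55) = 7.2 × 1.062745 = 7.6518
glass: 15.8 × (4.58/3.50) = 15.8 × 1.308571 = 20.6754
cement: 22.4 × (14.47/11.60) = 22.4 × 1.247414 = 27.9421
Index = Σ wᵢ·(p₁ᵢ/p₀ᵢ) = 37.5805 + 35.5733 + 7.6518 + 20.6754 + 27.9421 = 129.4231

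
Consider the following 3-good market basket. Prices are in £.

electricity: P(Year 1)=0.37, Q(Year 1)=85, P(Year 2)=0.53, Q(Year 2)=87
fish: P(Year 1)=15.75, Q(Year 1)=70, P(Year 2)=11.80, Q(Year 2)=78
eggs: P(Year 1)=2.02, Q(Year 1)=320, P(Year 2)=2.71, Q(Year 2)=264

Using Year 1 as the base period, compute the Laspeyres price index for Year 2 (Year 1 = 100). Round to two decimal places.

97.64

Laspeyres price index uses base-period quantities as weights.
ΣP(Year 2)·Q(Year 1) = 0.53×85 + 11.80×70 + 2.71×320 = 45.05 + 826 + 867.2 = 1738.25
ΣP(Year 1)·Q(Year 1) = 0.37×85 + 15.75×70 + 2.02×320 = 31.45 + 1102.5 + 646.4 = 1780.35
Index = 1738.25 / 1780.35 × 100 = 97.6353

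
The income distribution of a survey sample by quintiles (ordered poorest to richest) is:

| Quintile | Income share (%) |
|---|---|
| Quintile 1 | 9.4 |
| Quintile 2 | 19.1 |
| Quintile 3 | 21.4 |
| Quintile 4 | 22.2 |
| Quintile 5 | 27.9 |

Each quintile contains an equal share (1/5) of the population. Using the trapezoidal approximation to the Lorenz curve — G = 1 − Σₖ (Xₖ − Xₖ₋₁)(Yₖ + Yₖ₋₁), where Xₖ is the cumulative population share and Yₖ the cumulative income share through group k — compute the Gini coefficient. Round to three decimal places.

Cumulative income shares Yₖ: 0.0940, 0.2850, 0.4990, 0.7210, 1.0000
Σ (Xₖ−Xₖ₋₁)(Yₖ+Yₖ₋₁) = (1/5)(0.0940+0.0000) + (1/5)(0.2850+0.0940) + (1/5)(0.4990+0.2850) + (1/5)(0.7210+0.4990) + (1/5)(1.0000+0.7210)
  = 0.0188 + 0.0758 + 0.1568 + 0.2440 + 0.3442 = 0.8396
G = 1 − 0.8396 = 0.1604

0.160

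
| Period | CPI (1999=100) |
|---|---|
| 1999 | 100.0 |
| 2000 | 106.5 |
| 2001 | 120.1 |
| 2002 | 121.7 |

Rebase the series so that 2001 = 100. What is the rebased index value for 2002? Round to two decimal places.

101.33

Rebased(2002) = 121.7 / 120.1 × 100 = 101.3322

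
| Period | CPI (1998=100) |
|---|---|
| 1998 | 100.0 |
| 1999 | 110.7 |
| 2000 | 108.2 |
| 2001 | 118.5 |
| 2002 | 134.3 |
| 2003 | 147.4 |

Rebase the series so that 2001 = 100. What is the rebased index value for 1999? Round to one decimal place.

93.4

Rebased(1999) = 110.7 / 118.5 × 100 = 93.4177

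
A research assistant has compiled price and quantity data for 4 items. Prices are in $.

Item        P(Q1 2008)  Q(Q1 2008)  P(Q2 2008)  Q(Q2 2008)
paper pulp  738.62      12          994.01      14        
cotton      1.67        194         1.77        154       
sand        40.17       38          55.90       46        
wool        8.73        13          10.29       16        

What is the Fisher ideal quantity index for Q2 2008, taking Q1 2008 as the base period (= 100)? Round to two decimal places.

Laspeyres component (base-period weights):
ΣP(Q1 2008)Q(Q2 2008) = 738.62×14 + 1.67×154 + 40.17×46 + 8.73×16 = 10340.68 + 257.18 + 1847.82 + 139.68 = 12585.36
ΣP(Q1 2008)Q(Q1 2008) = 738.62×12 + 1.67×194 + 40.17×38 + 8.73×13 = 8863.44 + 323.98 + 1526.46 + 113.49 = 10827.37
L = 12585.36 / 10827.37 × 100 = 116.2365
Paasche component (current-period weights):
ΣP(Q2 2008)Q(Q2 2008) = 994.01×14 + 1.77×154 + 55.90×46 + 10.29×16 = 13916.14 + 272.58 + 2571.4 + 164.64 = 16924.76
ΣP(Q2 2008)Q(Q1 2008) = 994.01×12 + 1.77×194 + 55.90×38 + 10.29×13 = 11928.12 + 343.38 + 2124.2 + 133.77 = 14529.47
P = 16924.76 / 14529.47 × 100 = 116.4857
Fisher = √(L × P) = √(116.2365 × 116.4857) = 116.3611

116.36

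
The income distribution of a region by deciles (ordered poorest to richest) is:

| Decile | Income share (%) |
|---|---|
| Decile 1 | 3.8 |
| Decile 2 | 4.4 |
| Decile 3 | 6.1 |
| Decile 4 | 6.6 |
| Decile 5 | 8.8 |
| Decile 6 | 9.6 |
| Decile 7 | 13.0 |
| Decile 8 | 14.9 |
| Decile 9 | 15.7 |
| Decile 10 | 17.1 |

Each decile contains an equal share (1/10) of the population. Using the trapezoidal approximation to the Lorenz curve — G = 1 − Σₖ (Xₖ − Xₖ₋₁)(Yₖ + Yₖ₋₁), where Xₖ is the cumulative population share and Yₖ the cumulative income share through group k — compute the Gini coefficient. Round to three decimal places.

Cumulative income shares Yₖ: 0.0380, 0.0820, 0.1430, 0.2090, 0.2970, 0.3930, 0.5230, 0.6720, 0.8290, 1.0000
Σ (Xₖ−Xₖ₋₁)(Yₖ+Yₖ₋₁) = (1/10)(0.0380+0.0000) + (1/10)(0.0820+0.0380) + (1/10)(0.1430+0.0820) + (1/10)(0.2090+0.1430) + (1/10)(0.2970+0.2090) + (1/10)(0.3930+0.2970) + (1/10)(0.5230+0.3930) + (1/10)(0.6720+0.5230) + (1/10)(0.8290+0.6720) + (1/10)(1.0000+0.8290)
  = 0.0038 + 0.0120 + 0.0225 + 0.0352 + 0.0506 + 0.0690 + 0.0916 + 0.1195 + 0.1501 + 0.1829 = 0.7372
G = 1 − 0.7372 = 0.2628

0.263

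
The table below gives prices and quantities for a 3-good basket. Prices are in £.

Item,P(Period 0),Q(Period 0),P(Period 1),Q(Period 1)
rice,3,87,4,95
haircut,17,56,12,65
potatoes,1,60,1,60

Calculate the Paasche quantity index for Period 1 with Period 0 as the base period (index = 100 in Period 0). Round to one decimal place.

113.0

Paasche quantity index uses current-period prices as weights.
ΣP(Period 1)·Q(Period 1) = 4×95 + 12×65 + 1×60 = 380 + 780 + 60 = 1220
ΣP(Period 1)·Q(Period 0) = 4×87 + 12×56 + 1×60 = 348 + 672 + 60 = 1080
Index = 1220 / 1080 × 100 = 112.9630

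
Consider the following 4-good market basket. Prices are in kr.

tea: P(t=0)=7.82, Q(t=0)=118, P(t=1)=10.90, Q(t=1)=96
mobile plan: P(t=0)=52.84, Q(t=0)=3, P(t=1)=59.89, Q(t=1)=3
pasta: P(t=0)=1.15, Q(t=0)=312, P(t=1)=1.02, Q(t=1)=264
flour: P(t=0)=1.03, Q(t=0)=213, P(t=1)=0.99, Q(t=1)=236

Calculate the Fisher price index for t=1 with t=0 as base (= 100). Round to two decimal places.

119.48

Laspeyres component (base-period weights):
ΣP(t=1)Q(t=0) = 10.90×118 + 59.89×3 + 1.02×312 + 0.99×213 = 1286.2 + 179.67 + 318.24 + 210.87 = 1994.98
ΣP(t=0)Q(t=0) = 7.82×118 + 52.84×3 + 1.15×312 + 1.03×213 = 922.76 + 158.52 + 358.8 + 219.39 = 1659.47
L = 1994.98 / 1659.47 × 100 = 120.2179
Paasche component (current-period weights):
ΣP(t=1)Q(t=1) = 10.90×96 + 59.89×3 + 1.02×264 + 0.99×236 = 1046.4 + 179.67 + 269.28 + 233.64 = 1728.99
ΣP(t=0)Q(t=1) = 7.82×96 + 52.84×3 + 1.15×264 + 1.03×236 = 750.72 + 158.52 + 303.6 + 243.08 = 1455.92
P = 1728.99 / 1455.92 × 100 = 118.7558
Fisher = √(L × P) = √(120.2179 × 118.7558) = 119.4846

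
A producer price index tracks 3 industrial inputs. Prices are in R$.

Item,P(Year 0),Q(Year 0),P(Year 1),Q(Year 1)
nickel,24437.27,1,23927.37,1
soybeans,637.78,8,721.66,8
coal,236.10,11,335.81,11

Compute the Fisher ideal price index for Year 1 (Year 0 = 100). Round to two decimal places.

103.91

Laspeyres component (base-period weights):
ΣP(Year 1)Q(Year 0) = 23927.37×1 + 721.66×8 + 335.81×11 = 23927.37 + 5773.28 + 3693.91 = 33394.56
ΣP(Year 0)Q(Year 0) = 24437.27×1 + 637.78×8 + 236.10×11 = 24437.27 + 5102.24 + 2597.1 = 32136.61
L = 33394.56 / 32136.61 × 100 = 103.9144
Paasche component (current-period weights):
ΣP(Year 1)Q(Year 1) = 23927.37×1 + 721.66×8 + 335.81×11 = 23927.37 + 5773.28 + 3693.91 = 33394.56
ΣP(Year 0)Q(Year 1) = 24437.27×1 + 637.78×8 + 236.10×11 = 24437.27 + 5102.24 + 2597.1 = 32136.61
P = 33394.56 / 32136.61 × 100 = 103.9144
Fisher = √(L × P) = √(103.9144 × 103.9144) = 103.9144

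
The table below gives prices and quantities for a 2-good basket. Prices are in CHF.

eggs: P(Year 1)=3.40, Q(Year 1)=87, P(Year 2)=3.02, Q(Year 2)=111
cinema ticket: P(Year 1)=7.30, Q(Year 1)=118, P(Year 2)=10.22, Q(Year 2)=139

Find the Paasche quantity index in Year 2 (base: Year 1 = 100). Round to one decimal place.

Paasche quantity index uses current-period prices as weights.
ΣP(Year 2)·Q(Year 2) = 3.02×111 + 10.22×139 = 335.22 + 1420.58 = 1755.8
ΣP(Year 2)·Q(Year 1) = 3.02×87 + 10.22×118 = 262.74 + 1205.96 = 1468.7
Index = 1755.8 / 1468.7 × 100 = 119.5479

119.5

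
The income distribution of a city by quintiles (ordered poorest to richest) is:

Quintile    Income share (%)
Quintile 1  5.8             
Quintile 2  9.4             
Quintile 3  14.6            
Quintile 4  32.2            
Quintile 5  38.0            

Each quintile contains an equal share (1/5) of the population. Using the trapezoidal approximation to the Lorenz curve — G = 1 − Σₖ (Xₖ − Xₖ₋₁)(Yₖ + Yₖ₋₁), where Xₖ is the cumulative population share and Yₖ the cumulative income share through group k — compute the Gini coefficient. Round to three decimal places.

Cumulative income shares Yₖ: 0.0580, 0.1520, 0.2980, 0.6200, 1.0000
Σ (Xₖ−Xₖ₋₁)(Yₖ+Yₖ₋₁) = (1/5)(0.0580+0.0000) + (1/5)(0.1520+0.0580) + (1/5)(0.2980+0.1520) + (1/5)(0.6200+0.2980) + (1/5)(1.0000+0.6200)
  = 0.0116 + 0.0420 + 0.0900 + 0.1836 + 0.3240 = 0.6512
G = 1 − 0.6512 = 0.3488

0.349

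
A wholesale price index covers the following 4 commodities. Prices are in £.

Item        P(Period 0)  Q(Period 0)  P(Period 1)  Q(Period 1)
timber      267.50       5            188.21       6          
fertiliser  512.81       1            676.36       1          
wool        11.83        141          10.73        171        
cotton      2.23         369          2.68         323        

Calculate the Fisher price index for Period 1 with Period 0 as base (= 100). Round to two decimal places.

93.79

Laspeyres component (base-period weights):
ΣP(Period 1)Q(Period 0) = 188.21×5 + 676.36×1 + 10.73×141 + 2.68×369 = 941.05 + 676.36 + 1512.93 + 988.92 = 4119.26
ΣP(Period 0)Q(Period 0) = 267.50×5 + 512.81×1 + 11.83×141 + 2.23×369 = 1337.5 + 512.81 + 1668.03 + 822.87 = 4341.21
L = 4119.26 / 4341.21 × 100 = 94.8874
Paasche component (current-period weights):
ΣP(Period 1)Q(Period 1) = 188.21×6 + 676.36×1 + 10.73×171 + 2.68×323 = 1129.26 + 676.36 + 1834.83 + 865.64 = 4506.09
ΣP(Period 0)Q(Period 1) = 267.50×6 + 512.81×1 + 11.83×171 + 2.23×323 = 1605 + 512.81 + 2022.93 + 720.29 = 4861.03
P = 4506.09 / 4861.03 × 100 = 92.6983
Fisher = √(L × P) = √(94.8874 × 92.6983) = 93.7864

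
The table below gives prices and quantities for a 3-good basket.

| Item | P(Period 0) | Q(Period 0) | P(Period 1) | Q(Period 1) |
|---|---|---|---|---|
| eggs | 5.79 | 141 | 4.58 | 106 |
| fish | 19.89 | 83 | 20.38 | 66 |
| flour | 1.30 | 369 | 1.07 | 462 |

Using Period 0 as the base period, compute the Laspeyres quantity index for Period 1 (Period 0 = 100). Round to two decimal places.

85.75

Laspeyres quantity index uses base-period prices as weights.
ΣP(Period 0)·Q(Period 1) = 5.79×106 + 19.89×66 + 1.30×462 = 613.74 + 1312.74 + 600.6 = 2527.08
ΣP(Period 0)·Q(Period 0) = 5.79×141 + 19.89×83 + 1.30×369 = 816.39 + 1650.87 + 479.7 = 2946.96
Index = 2527.08 / 2946.96 × 100 = 85.7521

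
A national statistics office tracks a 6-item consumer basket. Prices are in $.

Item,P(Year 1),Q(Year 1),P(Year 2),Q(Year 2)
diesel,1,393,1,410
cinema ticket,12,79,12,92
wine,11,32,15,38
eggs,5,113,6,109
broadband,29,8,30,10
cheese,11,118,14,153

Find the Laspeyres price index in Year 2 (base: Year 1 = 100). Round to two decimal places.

Laspeyres price index uses base-period quantities as weights.
ΣP(Year 2)·Q(Year 1) = 1×393 + 12×79 + 15×32 + 6×113 + 30×8 + 14×118 = 393 + 948 + 480 + 678 + 240 + 1652 = 4391
ΣP(Year 1)·Q(Year 1) = 1×393 + 12×79 + 11×32 + 5×113 + 29×8 + 11×118 = 393 + 948 + 352 + 565 + 232 + 1298 = 3788
Index = 4391 / 3788 × 100 = 115.9187

115.92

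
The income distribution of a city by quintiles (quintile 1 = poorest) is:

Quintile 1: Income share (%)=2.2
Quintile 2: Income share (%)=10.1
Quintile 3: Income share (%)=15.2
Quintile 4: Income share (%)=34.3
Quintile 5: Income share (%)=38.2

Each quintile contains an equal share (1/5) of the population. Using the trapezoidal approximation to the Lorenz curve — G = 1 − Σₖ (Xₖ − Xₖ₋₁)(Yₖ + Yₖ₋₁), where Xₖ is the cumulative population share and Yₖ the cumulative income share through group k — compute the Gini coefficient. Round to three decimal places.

0.385

Cumulative income shares Yₖ: 0.0220, 0.1230, 0.2750, 0.6180, 1.0000
Σ (Xₖ−Xₖ₋₁)(Yₖ+Yₖ₋₁) = (1/5)(0.0220+0.0000) + (1/5)(0.1230+0.0220) + (1/5)(0.2750+0.1230) + (1/5)(0.6180+0.2750) + (1/5)(1.0000+0.6180)
  = 0.0044 + 0.0290 + 0.0796 + 0.1786 + 0.3236 = 0.6152
G = 1 − 0.6152 = 0.3848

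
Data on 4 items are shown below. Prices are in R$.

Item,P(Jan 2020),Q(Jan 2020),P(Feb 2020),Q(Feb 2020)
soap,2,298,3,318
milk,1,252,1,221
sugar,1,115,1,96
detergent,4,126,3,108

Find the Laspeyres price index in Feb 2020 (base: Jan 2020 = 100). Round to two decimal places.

111.72

Laspeyres price index uses base-period quantities as weights.
ΣP(Feb 2020)·Q(Jan 2020) = 3×298 + 1×252 + 1×115 + 3×126 = 894 + 252 + 115 + 378 = 1639
ΣP(Jan 2020)·Q(Jan 2020) = 2×298 + 1×252 + 1×115 + 4×126 = 596 + 252 + 115 + 504 = 1467
Index = 1639 / 1467 × 100 = 111.7246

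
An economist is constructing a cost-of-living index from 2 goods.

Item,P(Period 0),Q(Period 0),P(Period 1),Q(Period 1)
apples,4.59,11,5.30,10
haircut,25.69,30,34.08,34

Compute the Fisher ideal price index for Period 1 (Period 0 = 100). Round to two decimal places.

Laspeyres component (base-period weights):
ΣP(Period 1)Q(Period 0) = 5.30×11 + 34.08×30 = 58.3 + 1022.4 = 1080.7
ΣP(Period 0)Q(Period 0) = 4.59×11 + 25.69×30 = 50.49 + 770.7 = 821.19
L = 1080.7 / 821.19 × 100 = 131.6017
Paasche component (current-period weights):
ΣP(Period 1)Q(Period 1) = 5.30×10 + 34.08×34 = 53 + 1158.72 = 1211.72
ΣP(Period 0)Q(Period 1) = 4.59×10 + 25.69×34 = 45.9 + 873.46 = 919.36
P = 1211.72 / 919.36 × 100 = 131.8004
Fisher = √(L × P) = √(131.6017 × 131.8004) = 131.7010

131.70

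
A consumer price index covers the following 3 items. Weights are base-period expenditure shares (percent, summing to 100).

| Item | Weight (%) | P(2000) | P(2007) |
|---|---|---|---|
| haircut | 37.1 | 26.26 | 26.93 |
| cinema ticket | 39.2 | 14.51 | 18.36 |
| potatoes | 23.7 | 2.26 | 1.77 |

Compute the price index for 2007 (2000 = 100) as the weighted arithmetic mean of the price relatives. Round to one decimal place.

haircut: 37.1 × (26.93/26.26) = 37.1 × 1.025514 = 38.0466
cinema ticket: 39.2 × (18.36/14.51) = 39.2 × 1.265334 = 49.6011
potatoes: 23.7 × (1.77/2.26) = 23.7 × 0.783186 = 18.5615
Index = Σ wᵢ·(p₁ᵢ/p₀ᵢ) = 38.0466 + 49.6011 + 18.5615 = 106.2092

106.2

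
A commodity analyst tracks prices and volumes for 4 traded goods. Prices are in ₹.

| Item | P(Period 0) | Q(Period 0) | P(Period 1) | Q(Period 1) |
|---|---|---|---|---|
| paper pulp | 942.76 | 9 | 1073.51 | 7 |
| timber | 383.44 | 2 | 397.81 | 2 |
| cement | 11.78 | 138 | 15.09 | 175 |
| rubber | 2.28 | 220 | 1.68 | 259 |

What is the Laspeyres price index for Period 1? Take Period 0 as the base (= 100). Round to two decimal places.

113.45

Laspeyres price index uses base-period quantities as weights.
ΣP(Period 1)·Q(Period 0) = 1073.51×9 + 397.81×2 + 15.09×138 + 1.68×220 = 9661.59 + 795.62 + 2082.42 + 369.6 = 12909.23
ΣP(Period 0)·Q(Period 0) = 942.76×9 + 383.44×2 + 11.78×138 + 2.28×220 = 8484.84 + 766.88 + 1625.64 + 501.6 = 11378.96
Index = 12909.23 / 11378.96 × 100 = 113.4482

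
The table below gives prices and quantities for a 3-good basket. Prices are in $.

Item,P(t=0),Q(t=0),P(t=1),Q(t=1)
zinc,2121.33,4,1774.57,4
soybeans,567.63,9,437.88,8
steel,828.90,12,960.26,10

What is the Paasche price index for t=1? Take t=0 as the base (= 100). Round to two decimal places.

94.79

Paasche price index uses current-period quantities as weights.
ΣP(t=1)·Q(t=1) = 1774.57×4 + 437.88×8 + 960.26×10 = 7098.28 + 3503.04 + 9602.6 = 20203.92
ΣP(t=0)·Q(t=1) = 2121.33×4 + 567.63×8 + 828.90×10 = 8485.32 + 4541.04 + 8289 = 21315.36
Index = 20203.92 / 21315.36 × 100 = 94.7857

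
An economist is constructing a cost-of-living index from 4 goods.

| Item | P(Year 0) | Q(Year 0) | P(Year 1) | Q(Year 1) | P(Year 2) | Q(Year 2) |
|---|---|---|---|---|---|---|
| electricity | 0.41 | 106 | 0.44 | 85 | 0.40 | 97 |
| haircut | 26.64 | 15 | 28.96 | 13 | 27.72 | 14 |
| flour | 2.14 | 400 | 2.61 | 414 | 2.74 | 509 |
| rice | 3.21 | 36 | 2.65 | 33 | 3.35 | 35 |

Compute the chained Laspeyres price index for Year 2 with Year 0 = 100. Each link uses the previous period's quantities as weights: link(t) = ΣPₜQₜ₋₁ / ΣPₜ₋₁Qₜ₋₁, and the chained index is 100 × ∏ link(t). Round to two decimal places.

Link Year 0→Year 1:
ΣP(Year 1)Q(Year 0) = 0.44×106 + 28.96×15 + 2.61×400 + 2.65×36 = 46.64 + 434.4 + 1044 + 95.4 = 1620.44
ΣP(Year 0)Q(Year 0) = 0.41×106 + 26.64×15 + 2.14×400 + 3.21×36 = 43.46 + 399.6 + 856 + 115.56 = 1414.62
link = 1620.44/1414.62 = 1.145495
Link Year 1→Year 2:
ΣP(Year 2)Q(Year 1) = 0.40×85 + 27.72×13 + 2.74×414 + 3.35×33 = 34 + 360.36 + 1134.36 + 110.55 = 1639.27
ΣP(Year 1)Q(Year 1) = 0.44×85 + 28.96×13 + 2.61×414 + 2.65×33 = 37.4 + 376.48 + 1080.54 + 87.45 = 1581.87
link = 1639.27/1581.87 = 1.036286
Chained index = 100 × 1.145495 × 1.036286 = 118.7061

118.71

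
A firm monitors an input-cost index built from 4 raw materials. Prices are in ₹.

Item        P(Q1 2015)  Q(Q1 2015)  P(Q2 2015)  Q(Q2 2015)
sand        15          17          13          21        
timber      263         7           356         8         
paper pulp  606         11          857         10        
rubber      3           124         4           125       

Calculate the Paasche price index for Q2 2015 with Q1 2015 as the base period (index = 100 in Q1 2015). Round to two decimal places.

137.69

Paasche price index uses current-period quantities as weights.
ΣP(Q2 2015)·Q(Q2 2015) = 13×21 + 356×8 + 857×10 + 4×125 = 273 + 2848 + 8570 + 500 = 12191
ΣP(Q1 2015)·Q(Q2 2015) = 15×21 + 263×8 + 606×10 + 3×125 = 315 + 2104 + 6060 + 375 = 8854
Index = 12191 / 8854 × 100 = 137.6892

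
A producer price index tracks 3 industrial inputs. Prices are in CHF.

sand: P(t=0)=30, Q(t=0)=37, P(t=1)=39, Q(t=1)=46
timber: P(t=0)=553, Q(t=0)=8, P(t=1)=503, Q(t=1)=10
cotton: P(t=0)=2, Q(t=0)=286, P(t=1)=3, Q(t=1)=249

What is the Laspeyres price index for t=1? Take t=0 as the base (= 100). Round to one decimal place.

103.6

Laspeyres price index uses base-period quantities as weights.
ΣP(t=1)·Q(t=0) = 39×37 + 503×8 + 3×286 = 1443 + 4024 + 858 = 6325
ΣP(t=0)·Q(t=0) = 30×37 + 553×8 + 2×286 = 1110 + 4424 + 572 = 6106
Index = 6325 / 6106 × 100 = 103.5866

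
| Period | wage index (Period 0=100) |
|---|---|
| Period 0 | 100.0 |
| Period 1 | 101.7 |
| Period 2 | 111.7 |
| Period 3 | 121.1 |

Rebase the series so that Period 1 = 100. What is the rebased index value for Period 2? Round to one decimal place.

Rebased(Period 2) = 111.7 / 101.7 × 100 = 109.8328

109.8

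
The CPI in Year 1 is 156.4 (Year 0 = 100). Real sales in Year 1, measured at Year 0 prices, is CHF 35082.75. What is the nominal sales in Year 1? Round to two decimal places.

54869.42

Nominal = Real × (Index/100) = 35082.75 × (156.4/100)
        = 35082.75 × 1.564 = 54869.4210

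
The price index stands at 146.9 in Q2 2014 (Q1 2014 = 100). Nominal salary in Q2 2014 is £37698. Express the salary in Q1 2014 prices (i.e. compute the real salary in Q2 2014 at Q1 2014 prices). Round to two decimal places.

25662.36

Real = Nominal ÷ (Index/100) = 37698 ÷ (146.9/100)
     = 37698 ÷ 1.469 = 25662.3553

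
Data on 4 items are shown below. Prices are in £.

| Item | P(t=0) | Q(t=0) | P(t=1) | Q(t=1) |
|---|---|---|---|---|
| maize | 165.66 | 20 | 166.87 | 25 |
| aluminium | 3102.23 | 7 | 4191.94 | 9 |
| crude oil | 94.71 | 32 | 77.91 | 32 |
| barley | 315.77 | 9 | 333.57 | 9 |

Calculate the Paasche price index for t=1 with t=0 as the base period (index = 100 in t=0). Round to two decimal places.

Paasche price index uses current-period quantities as weights.
ΣP(t=1)·Q(t=1) = 166.87×25 + 4191.94×9 + 77.91×32 + 333.57×9 = 4171.75 + 37727.46 + 2493.12 + 3002.13 = 47394.46
ΣP(t=0)·Q(t=1) = 165.66×25 + 3102.23×9 + 94.71×32 + 315.77×9 = 4141.5 + 27920.07 + 3030.72 + 2841.93 = 37934.22
Index = 47394.46 / 37934.22 × 100 = 124.9385

124.94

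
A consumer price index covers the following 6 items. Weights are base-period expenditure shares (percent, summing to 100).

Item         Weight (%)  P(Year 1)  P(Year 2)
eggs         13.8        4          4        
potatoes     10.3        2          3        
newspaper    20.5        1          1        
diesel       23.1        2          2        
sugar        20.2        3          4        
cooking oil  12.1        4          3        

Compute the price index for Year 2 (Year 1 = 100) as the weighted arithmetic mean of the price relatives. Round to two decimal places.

eggs: 13.8 × (4/4) = 13.8 × 1.000000 = 13.8000
potatoes: 10.3 × (3/2) = 10.3 × 1.500000 = 15.4500
newspaper: 20.5 × (1/1) = 20.5 × 1.000000 = 20.5000
diesel: 23.1 × (2/2) = 23.1 × 1.000000 = 23.1000
sugar: 20.2 × (4/3) = 20.2 × 1.333333 = 26.9333
cooking oil: 12.1 × (3/4) = 12.1 × 0.750000 = 9.0750
Index = Σ wᵢ·(p₁ᵢ/p₀ᵢ) = 13.8000 + 15.4500 + 20.5000 + 23.1000 + 26.9333 + 9.0750 = 108.8583

108.86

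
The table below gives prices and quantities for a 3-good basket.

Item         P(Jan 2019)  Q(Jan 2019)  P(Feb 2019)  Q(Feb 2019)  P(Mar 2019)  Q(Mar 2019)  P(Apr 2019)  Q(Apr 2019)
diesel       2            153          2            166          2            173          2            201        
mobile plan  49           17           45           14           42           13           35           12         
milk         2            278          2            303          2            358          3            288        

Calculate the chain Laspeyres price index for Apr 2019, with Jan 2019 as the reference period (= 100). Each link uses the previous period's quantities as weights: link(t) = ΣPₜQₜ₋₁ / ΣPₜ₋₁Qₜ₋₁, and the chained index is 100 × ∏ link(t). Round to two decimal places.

108.93

Link Jan 2019→Feb 2019:
ΣP(Feb 2019)Q(Jan 2019) = 2×153 + 45×17 + 2×278 = 306 + 765 + 556 = 1627
ΣP(Jan 2019)Q(Jan 2019) = 2×153 + 49×17 + 2×278 = 306 + 833 + 556 = 1695
link = 1627/1695 = 0.959882
Link Feb 2019→Mar 2019:
ΣP(Mar 2019)Q(Feb 2019) = 2×166 + 42×14 + 2×303 = 332 + 588 + 606 = 1526
ΣP(Feb 2019)Q(Feb 2019) = 2×166 + 45×14 + 2×303 = 332 + 630 + 606 = 1568
link = 1526/1568 = 0.973214
Link Mar 2019→Apr 2019:
ΣP(Apr 2019)Q(Mar 2019) = 2×173 + 35×13 + 3×358 = 346 + 455 + 1074 = 1875
ΣP(Mar 2019)Q(Mar 2019) = 2×173 + 42×13 + 2×358 = 346 + 546 + 716 = 1608
link = 1875/1608 = 1.166045
Chained index = 100 × 0.959882 × 0.973214 × 1.166045 = 108.9285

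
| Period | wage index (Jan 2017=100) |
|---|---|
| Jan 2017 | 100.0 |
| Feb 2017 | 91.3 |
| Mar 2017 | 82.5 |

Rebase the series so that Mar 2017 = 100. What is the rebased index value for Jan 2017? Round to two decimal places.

121.21

Rebased(Jan 2017) = 100.0 / 82.5 × 100 = 121.2121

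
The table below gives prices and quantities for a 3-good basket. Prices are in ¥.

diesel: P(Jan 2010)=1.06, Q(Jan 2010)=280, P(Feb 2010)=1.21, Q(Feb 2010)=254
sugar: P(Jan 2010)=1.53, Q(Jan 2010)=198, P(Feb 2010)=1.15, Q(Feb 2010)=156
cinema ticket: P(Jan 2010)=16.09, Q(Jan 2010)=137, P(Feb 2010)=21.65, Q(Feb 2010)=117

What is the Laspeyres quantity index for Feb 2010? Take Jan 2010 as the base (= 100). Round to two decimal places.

Laspeyres quantity index uses base-period prices as weights.
ΣP(Jan 2010)·Q(Feb 2010) = 1.06×254 + 1.53×156 + 16.09×117 = 269.24 + 238.68 + 1882.53 = 2390.45
ΣP(Jan 2010)·Q(Jan 2010) = 1.06×280 + 1.53×198 + 16.09×137 = 296.8 + 302.94 + 2204.33 = 2804.07
Index = 2390.45 / 2804.07 × 100 = 85.2493

85.25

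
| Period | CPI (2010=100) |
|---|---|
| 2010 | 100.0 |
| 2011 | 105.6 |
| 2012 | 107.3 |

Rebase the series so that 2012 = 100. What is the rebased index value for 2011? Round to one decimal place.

98.4

Rebased(2011) = 105.6 / 107.3 × 100 = 98.4157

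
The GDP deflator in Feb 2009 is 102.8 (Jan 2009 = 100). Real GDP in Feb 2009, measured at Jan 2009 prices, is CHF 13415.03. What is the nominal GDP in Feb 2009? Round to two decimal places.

Nominal = Real × (Index/100) = 13415.03 × (102.8/100)
        = 13415.03 × 1.028 = 13790.6508

13790.65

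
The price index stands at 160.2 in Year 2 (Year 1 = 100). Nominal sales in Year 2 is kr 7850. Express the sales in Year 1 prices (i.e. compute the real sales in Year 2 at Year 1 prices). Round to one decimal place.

4900.1

Real = Nominal ÷ (Index/100) = 7850 ÷ (160.2/100)
     = 7850 ÷ 1.602 = 4900.1248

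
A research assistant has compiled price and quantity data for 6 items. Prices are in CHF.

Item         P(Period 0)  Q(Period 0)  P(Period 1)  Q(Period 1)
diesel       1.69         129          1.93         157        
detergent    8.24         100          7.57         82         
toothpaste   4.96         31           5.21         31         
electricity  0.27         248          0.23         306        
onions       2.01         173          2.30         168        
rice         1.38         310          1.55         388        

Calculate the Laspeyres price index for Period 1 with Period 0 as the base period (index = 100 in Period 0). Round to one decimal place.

103.2

Laspeyres price index uses base-period quantities as weights.
ΣP(Period 1)·Q(Period 0) = 1.93×129 + 7.57×100 + 5.21×31 + 0.23×248 + 2.30×173 + 1.55×310 = 248.97 + 757 + 161.51 + 57.04 + 397.9 + 480.5 = 2102.92
ΣP(Period 0)·Q(Period 0) = 1.69×129 + 8.24×100 + 4.96×31 + 0.27×248 + 2.01×173 + 1.38×310 = 218.01 + 824 + 153.76 + 66.96 + 347.73 + 427.8 = 2038.26
Index = 2102.92 / 2038.26 × 100 = 103.1723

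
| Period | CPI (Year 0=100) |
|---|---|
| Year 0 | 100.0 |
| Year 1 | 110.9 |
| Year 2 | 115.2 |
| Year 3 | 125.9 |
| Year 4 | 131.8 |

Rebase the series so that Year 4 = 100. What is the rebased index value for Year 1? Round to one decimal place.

Rebased(Year 1) = 110.9 / 131.8 × 100 = 84.1426

84.1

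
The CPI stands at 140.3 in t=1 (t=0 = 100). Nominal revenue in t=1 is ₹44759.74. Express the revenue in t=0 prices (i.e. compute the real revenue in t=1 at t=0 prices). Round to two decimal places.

Real = Nominal ÷ (Index/100) = 44759.74 ÷ (140.3/100)
     = 44759.74 ÷ 1.403 = 31902.8795

31902.88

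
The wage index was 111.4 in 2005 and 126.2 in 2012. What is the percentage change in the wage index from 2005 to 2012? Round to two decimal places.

13.29%

Change = (126.2 − 111.4) / 111.4 × 100
       = 14.8 / 111.4 × 100 = 13.2855%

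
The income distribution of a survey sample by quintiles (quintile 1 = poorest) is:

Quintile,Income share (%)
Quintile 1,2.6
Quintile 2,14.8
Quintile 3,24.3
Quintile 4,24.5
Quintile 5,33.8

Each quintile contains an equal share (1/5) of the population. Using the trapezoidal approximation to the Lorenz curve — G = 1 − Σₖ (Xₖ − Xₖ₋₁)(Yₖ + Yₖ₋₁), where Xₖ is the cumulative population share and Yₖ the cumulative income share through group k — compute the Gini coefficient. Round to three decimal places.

0.288

Cumulative income shares Yₖ: 0.0260, 0.1740, 0.4170, 0.6620, 1.0000
Σ (Xₖ−Xₖ₋₁)(Yₖ+Yₖ₋₁) = (1/5)(0.0260+0.0000) + (1/5)(0.1740+0.0260) + (1/5)(0.4170+0.1740) + (1/5)(0.6620+0.4170) + (1/5)(1.0000+0.6620)
  = 0.0052 + 0.0400 + 0.1182 + 0.2158 + 0.3324 = 0.7116
G = 1 − 0.7116 = 0.2884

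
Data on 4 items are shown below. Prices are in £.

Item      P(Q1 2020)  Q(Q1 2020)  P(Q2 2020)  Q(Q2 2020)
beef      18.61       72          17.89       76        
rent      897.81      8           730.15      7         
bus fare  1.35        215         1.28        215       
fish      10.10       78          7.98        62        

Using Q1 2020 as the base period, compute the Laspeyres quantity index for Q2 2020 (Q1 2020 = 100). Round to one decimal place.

Laspeyres quantity index uses base-period prices as weights.
ΣP(Q1 2020)·Q(Q2 2020) = 18.61×76 + 897.81×7 + 1.35×215 + 10.10×62 = 1414.36 + 6284.67 + 290.25 + 626.2 = 8615.48
ΣP(Q1 2020)·Q(Q1 2020) = 18.61×72 + 897.81×8 + 1.35×215 + 10.10×78 = 1339.92 + 7182.48 + 290.25 + 787.8 = 9600.45
Index = 8615.48 / 9600.45 × 100 = 89.7404

89.7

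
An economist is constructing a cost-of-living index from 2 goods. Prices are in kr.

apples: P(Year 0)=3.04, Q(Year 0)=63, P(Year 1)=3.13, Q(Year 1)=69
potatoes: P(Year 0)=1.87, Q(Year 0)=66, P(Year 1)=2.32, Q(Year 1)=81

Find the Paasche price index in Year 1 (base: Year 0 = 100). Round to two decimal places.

Paasche price index uses current-period quantities as weights.
ΣP(Year 1)·Q(Year 1) = 3.13×69 + 2.32×81 = 215.97 + 187.92 = 403.89
ΣP(Year 0)·Q(Year 1) = 3.04×69 + 1.87×81 = 209.76 + 151.47 = 361.23
Index = 403.89 / 361.23 × 100 = 111.8097

111.81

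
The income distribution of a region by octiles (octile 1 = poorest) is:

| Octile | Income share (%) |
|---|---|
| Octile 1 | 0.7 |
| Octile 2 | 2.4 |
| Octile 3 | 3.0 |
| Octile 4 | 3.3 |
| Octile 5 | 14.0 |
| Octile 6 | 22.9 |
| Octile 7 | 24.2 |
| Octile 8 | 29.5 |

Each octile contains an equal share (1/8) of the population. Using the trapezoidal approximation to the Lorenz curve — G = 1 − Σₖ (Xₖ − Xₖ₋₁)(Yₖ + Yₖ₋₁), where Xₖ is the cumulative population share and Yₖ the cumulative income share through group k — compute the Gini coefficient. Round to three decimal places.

0.476

Cumulative income shares Yₖ: 0.0070, 0.0310, 0.0610, 0.0940, 0.2340, 0.4630, 0.7050, 1.0000
Σ (Xₖ−Xₖ₋₁)(Yₖ+Yₖ₋₁) = (1/8)(0.0070+0.0000) + (1/8)(0.0310+0.0070) + (1/8)(0.0610+0.0310) + (1/8)(0.0940+0.0610) + (1/8)(0.2340+0.0940) + (1/8)(0.4630+0.2340) + (1/8)(0.7050+0.4630) + (1/8)(1.0000+0.7050)
  = 0.0009 + 0.0047 + 0.0115 + 0.0194 + 0.0410 + 0.0871 + 0.1460 + 0.2131 = 0.5238
G = 1 − 0.5238 = 0.4762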